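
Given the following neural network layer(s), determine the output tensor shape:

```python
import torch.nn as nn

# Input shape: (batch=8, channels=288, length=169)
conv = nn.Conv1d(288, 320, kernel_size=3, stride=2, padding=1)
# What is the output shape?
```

Input: (8, 288, 169) -> Output: (8, 320, 85)

Answer: (8, 320, 85)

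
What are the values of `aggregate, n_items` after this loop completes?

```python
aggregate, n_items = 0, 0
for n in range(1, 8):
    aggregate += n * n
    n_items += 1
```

Sum of squares and count
`aggregate, n_items` takes the values: (0, 0) → (1, 0) → (1, 1) → (5, 1) → (5, 2) → (14, 2) → (14, 3) → (30, 3) → (30, 4) → (55, 4) → (55, 5) → (91, 5) → (91, 6) → (140, 6) → (140, 7)

Answer: 140, 7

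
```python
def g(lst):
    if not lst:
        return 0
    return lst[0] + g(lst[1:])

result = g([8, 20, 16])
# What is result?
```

8 + 20 + 16 + 0 = 44

Answer: 44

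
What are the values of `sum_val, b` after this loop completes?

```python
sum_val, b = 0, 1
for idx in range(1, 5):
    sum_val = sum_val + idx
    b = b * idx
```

Sum and factorial of 1 to 4
`sum_val, b` takes the values: (0, 1) → (1, 1) → (3, 1) → (3, 2) → (6, 2) → (6, 6) → (10, 6) → (10, 24)

Answer: 10, 24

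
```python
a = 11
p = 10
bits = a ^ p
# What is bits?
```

Trace:
`a = 11` → a = 11
`p = 10` → p = 10
`bits = a ^ p` → bits = 1
So bits = 1

Answer: 1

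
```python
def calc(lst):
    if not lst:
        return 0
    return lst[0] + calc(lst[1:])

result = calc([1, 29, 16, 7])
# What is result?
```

1 + 29 + 16 + 7 + 0 = 53

Answer: 53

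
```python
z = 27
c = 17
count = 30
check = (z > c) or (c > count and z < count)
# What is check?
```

Trace:
`z = 27` → z = 27
`c = 17` → c = 17
`count = 30` → count = 30
`check = (z > c) or (c > count and z < count)` → check = True
So check = True

Answer: True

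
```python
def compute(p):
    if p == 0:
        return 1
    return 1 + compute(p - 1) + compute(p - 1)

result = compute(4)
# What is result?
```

compute(p) = 1 + 2·compute(p-1), compute(0)=1. Closed form: (1+1)·2^4 - 1 = 31.

Answer: 31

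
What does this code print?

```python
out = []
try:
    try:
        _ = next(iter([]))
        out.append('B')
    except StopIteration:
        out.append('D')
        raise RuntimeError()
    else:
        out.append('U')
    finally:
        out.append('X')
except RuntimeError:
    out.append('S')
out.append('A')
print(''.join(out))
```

Execution trace: 'D' (inner except StopIteration) → 'X' (inner finally) → 'S' (outer except RuntimeError) → 'A' (after the try/except). Output: DXSA

Answer: DXSA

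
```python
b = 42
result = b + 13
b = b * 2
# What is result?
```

Trace:
`b = 42` → b = 42
`result = b + 13` → result = 55
`b = b * 2` → b = 84
So result = 55

Answer: 55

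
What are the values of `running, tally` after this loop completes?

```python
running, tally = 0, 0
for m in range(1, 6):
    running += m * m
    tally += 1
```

Sum of squares and count
`running, tally` takes the values: (0, 0) → (1, 0) → (1, 1) → (5, 1) → (5, 2) → (14, 2) → (14, 3) → (30, 3) → (30, 4) → (55, 4) → (55, 5)

Answer: 55, 5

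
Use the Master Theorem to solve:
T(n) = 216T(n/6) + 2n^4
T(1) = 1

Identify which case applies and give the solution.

a=216, b=6, f(n)=2n^4. log_6(216) = 3. Since c=4 > 3 and the regularity condition holds (216(n/6)^4 = (216/6^4)n^4 with 216/6^4 < 1), Case 3 applies: T(n) = Θ(f(n)) = O(n^4).

Answer: O(n^4) - Case 3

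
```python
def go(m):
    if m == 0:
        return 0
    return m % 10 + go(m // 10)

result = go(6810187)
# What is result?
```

Sum of digits of 6810187: 7 + 8 + 1 + 0 + 1 + 8 + 6 = 31

Answer: 31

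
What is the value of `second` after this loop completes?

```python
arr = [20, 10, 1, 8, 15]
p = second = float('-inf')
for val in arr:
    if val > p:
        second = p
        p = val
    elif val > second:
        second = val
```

Second largest (with repeats) in [20, 10, 1, 8, 15]
`second` takes the values: -inf → 10 → 15

Answer: 15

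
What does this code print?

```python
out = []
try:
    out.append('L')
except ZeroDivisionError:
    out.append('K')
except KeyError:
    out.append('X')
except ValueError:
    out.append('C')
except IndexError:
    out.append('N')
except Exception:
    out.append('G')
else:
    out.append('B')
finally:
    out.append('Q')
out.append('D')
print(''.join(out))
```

Execution trace: 'L' (try body, no exception) → 'B' (else) → 'Q' (finally) → 'D' (after the try/except). Output: LBQD

Answer: LBQD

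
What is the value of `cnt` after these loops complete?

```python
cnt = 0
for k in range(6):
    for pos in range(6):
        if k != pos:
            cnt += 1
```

6² - 6 (exclude diagonal)
`cnt` takes the values: 0 → 1 → 2 → 3 → 4 → 5 → 6 → 7 → 8 → 9 → 10 → 11 → 12 → 13 → 14 → 15 → 16 → 17 → 18 → 19 → 20 → 21 → 22 → 23 → 24 → 25 → 26 → 27 → 28 → 29 → 30

Answer: 30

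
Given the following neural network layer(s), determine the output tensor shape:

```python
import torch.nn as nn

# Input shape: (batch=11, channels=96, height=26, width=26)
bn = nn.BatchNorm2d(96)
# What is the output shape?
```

Input: (11, 96, 26, 26) -> Output: (11, 96, 26, 26)

Answer: (11, 96, 26, 26)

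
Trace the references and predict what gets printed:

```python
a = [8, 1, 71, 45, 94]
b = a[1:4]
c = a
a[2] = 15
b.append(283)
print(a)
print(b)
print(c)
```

Key concept: slice vs alias.
Step by step:
`a = [8, 1, 71, 45, 94]` → a = [8, 1, 71, 45, 94]
`b = a[1:4]` → b = [1, 71, 45]
`c = a` → c = [8, 1, 71, 45, 94] (same object as a)
`a[2] = 15` → a = [8, 1, 15, 45, 94] (same object as c); c = [8, 1, 15, 45, 94] (same object as a)
`b.append(283)` → b = [1, 71, 45, 283]
`print(a)` → prints [8, 1, 15, 45, 94]
`print(b)` → prints [1, 71, 45, 283]
`print(c)` → prints [8, 1, 15, 45, 94]

Answer:
[8, 1, 15, 45, 94]
[1, 71, 45, 283]
[8, 1, 15, 45, 94]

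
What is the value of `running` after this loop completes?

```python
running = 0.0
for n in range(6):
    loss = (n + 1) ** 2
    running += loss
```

Sum of squared losses 1² + 2² + ... + 6²
`running` takes the values: 0.0 → 1.0 → 5.0 → 14.0 → 30.0 → 55.0 → 91.0

Answer: 91.0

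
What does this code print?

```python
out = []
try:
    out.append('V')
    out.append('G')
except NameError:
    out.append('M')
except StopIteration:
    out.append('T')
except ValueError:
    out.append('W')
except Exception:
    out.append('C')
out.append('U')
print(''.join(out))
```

Execution trace: 'V' (try body) → 'G' (try body, no exception) → 'U' (after the try/except). Output: VGU

Answer: VGU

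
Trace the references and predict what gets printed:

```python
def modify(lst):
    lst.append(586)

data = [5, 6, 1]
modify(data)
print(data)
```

Key concept: function modifies passed list.
Step by step:
`data = [5, 6, 1]` → data = [5, 6, 1]
`modify(data)` → data = [5, 6, 1, 586]
`print(data)` → prints [5, 6, 1, 586]

Answer: [5, 6, 1, 586]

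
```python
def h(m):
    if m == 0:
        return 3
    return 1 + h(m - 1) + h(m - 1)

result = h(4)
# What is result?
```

h(m) = 1 + 2·h(m-1), h(0)=3. Closed form: (3+1)·2^4 - 1 = 63.

Answer: 63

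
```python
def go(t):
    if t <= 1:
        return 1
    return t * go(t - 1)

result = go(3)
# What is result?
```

go(3) = 3 * 2 * 1 = 6

Answer: 6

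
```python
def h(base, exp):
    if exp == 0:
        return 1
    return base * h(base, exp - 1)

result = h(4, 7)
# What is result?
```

h(4, 7) = 4 * 4 * 4 * 4 * 4 * 4 * 4 = 16384

Answer: 16384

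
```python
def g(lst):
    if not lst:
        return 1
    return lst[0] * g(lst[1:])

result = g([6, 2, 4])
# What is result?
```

Product over [6, 2, 4] = 6 * 2 * 4 = 48

Answer: 48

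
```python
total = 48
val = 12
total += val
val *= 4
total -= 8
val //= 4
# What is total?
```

Trace:
`total = 48` → total = 48
`val = 12` → val = 12
`total += val` → total = 60
`val *= 4` → val = 48
`total -= 8` → total = 52
`val //= 4` → val = 12
So total = 52

Answer: 52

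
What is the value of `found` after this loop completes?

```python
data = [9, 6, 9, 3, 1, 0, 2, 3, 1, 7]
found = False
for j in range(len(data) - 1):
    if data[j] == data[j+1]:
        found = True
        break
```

Check consecutive duplicates in [9, 6, 9, 3, 1, 0, 2, 3, 1, 7]
`found` takes the values: False

Answer: False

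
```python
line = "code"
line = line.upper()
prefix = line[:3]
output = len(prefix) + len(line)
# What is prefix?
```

Trace:
`line = "code"` → line = 'code'
`line = line.upper()` → line = 'CODE'
`prefix = line[:3]` → prefix = 'COD'
`output = len(prefix) + len(line)` → output = 7
So prefix = 'COD'

Answer: 'COD'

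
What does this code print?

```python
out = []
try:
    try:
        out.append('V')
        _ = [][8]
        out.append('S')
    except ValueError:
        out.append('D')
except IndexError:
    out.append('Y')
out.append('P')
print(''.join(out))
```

Execution trace: 'V' (try body) → 'Y' (outer except IndexError) → 'P' (after the try/except). Output: VYP

Answer: VYP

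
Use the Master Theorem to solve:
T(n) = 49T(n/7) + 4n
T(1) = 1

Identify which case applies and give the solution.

a=49, b=7, f(n)=4n. log_7(49) = 2. Since c=1 < 2, Case 1 applies: T(n) = Θ(n^log_b(a)) = O(n^2).

Answer: O(n^2) - Case 1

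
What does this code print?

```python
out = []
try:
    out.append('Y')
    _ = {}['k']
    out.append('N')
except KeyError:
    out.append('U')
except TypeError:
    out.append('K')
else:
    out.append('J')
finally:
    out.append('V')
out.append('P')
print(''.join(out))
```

Execution trace: 'Y' (try body) → 'U' (except KeyError) → 'V' (finally) → 'P' (after the try/except). Output: YUVP

Answer: YUVP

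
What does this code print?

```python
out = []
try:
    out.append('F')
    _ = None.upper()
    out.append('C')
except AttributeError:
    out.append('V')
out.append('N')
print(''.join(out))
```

Execution trace: 'F' (try body) → 'V' (except AttributeError) → 'N' (after the try/except). Output: FVN

Answer: FVN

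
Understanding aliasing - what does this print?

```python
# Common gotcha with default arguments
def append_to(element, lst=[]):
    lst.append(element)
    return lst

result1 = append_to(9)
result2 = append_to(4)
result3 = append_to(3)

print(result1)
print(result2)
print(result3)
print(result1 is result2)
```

Key concept: mutable default argument gotcha.
Step by step:
`result1 = append_to(9)` → result1 = [9]
`result2 = append_to(4)` → result1 = [9, 4] (same object as result2); result2 = [9, 4] (same object as result1)
`result3 = append_to(3)` → result1 = [9, 4, 3] (same object as result2, result3); result2 = [9, 4, 3] (same object as result1, result3); result3 = [9, 4, 3] (same object as result1, result2)
`print(result1)` → prints [9, 4, 3]
`print(result2)` → prints [9, 4, 3]
`print(result3)` → prints [9, 4, 3]
`print(result1 is result2)` → prints True

Answer:
[9, 4, 3]
[9, 4, 3]
[9, 4, 3]
True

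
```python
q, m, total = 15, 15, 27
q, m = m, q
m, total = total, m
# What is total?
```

Trace:
`q, m, total = 15, 15, 27` → q = 15; m = 15; total = 27
`q, m = m, q` → q = 15; m = 15
`m, total = total, m` → m = 27; total = 15
So total = 15

Answer: 15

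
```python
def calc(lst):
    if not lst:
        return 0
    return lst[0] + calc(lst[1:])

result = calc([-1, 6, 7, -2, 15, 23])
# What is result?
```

(-1) + 6 + 7 + (-2) + 15 + 23 + 0 = 48

Answer: 48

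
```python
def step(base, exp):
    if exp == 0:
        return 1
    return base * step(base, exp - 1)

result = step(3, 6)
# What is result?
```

step(3, 6) = 3 * 3 * 3 * 3 * 3 * 3 = 729

Answer: 729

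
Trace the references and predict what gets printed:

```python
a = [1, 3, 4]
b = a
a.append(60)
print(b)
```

Key concept: basic list aliasing.
Step by step:
`a = [1, 3, 4]` → a = [1, 3, 4]
`b = a` → b = [1, 3, 4] (same object as a)
`a.append(60)` → a = [1, 3, 4, 60] (same object as b); b = [1, 3, 4, 60] (same object as a)
`print(b)` → prints [1, 3, 4, 60]

Answer: [1, 3, 4, 60]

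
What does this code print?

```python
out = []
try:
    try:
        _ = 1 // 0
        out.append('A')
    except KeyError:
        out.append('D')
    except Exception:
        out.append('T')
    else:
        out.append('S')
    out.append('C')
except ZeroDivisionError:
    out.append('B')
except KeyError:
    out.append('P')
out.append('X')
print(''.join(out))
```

Execution trace: 'T' (inner except Exception) → 'C' (try body, no exception) → 'X' (after the try/except). Output: TCX

Answer: TCX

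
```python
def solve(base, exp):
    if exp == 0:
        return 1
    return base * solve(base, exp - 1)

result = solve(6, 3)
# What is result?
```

solve(6, 3) = 6 * 6 * 6 = 216

Answer: 216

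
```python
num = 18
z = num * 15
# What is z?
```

Trace:
`num = 18` → num = 18
`z = num * 15` → z = 270
So z = 270

Answer: 270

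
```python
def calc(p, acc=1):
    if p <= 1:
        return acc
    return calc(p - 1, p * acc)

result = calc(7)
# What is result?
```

Accumulator trace (n, acc): (7, 1) -> (6, 7) -> (5, 42) -> (4, 210) -> (3, 840) -> (2, 2520) -> (1, 5040) -> return 5040

Answer: 5040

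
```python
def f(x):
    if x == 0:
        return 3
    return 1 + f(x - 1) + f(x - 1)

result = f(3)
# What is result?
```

f(x) = 1 + 2·f(x-1), f(0)=3. Closed form: (3+1)·2^3 - 1 = 31.

Answer: 31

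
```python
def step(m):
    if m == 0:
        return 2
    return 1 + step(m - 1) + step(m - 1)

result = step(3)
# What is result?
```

step(m) = 1 + 2·step(m-1), step(0)=2. Closed form: (2+1)·2^3 - 1 = 23.

Answer: 23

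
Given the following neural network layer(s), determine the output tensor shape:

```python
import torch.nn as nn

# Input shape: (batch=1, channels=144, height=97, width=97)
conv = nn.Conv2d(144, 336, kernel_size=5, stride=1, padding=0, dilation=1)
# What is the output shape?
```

Input: (1, 144, 97, 97) -> Output: (1, 336, 93, 93)

Answer: (1, 336, 93, 93)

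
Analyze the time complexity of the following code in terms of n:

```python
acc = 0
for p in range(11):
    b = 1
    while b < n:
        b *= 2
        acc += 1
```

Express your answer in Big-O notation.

Each loop level contributes: 1 × log n. Multiplying the contributions gives O(log n).

Answer: O(log n)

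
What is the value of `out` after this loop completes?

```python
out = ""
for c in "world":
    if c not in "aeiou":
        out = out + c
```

Remove vowels from 'world'
`out` takes the values: "" → "w" → "wr" → "wrl" → "wrld"

Answer: "wrld"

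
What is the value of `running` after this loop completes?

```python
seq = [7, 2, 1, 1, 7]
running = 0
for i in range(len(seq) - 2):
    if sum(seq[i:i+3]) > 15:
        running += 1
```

Count windows with sum > 15
`running` takes the values: 0

Answer: 0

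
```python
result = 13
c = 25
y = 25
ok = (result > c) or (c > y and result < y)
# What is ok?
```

Trace:
`result = 13` → result = 13
`c = 25` → c = 25
`y = 25` → y = 25
`ok = (result > c) or (c > y and result < y)` → ok = False
So ok = False

Answer: False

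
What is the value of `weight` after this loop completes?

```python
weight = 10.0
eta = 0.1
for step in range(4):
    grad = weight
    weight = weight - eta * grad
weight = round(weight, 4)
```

Gradient descent: w = 10.0 * (1 - 0.1)^4
`weight` takes the values: 10.0 → 9.0 → 8.1 → 7.29 → 6.561

Answer: 6.561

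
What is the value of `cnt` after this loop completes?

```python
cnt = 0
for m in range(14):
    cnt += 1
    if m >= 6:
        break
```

Loop breaks when m reaches 6, cnt is 7
`cnt` takes the values: 0 → 1 → 2 → 3 → 4 → 5 → 6 → 7

Answer: 7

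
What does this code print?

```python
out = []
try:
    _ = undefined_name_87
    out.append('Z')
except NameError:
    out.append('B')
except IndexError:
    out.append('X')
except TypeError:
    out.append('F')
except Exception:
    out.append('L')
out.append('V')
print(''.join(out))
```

Execution trace: 'B' (except NameError) → 'V' (after the try/except). Output: BV

Answer: BV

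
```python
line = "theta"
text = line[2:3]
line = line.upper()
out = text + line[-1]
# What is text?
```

Trace:
`line = "theta"` → line = 'theta'
`text = line[2:3]` → text = 'e'
`line = line.upper()` → line = 'THETA'
`out = text + line[-1]` → out = 'eA'
So text = 'e'

Answer: 'e'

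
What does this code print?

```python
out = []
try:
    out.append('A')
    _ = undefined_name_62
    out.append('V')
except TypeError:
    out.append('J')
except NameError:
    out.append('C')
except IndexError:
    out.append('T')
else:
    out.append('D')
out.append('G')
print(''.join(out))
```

Execution trace: 'A' (try body) → 'C' (except NameError) → 'G' (after the try/except). Output: ACG

Answer: ACG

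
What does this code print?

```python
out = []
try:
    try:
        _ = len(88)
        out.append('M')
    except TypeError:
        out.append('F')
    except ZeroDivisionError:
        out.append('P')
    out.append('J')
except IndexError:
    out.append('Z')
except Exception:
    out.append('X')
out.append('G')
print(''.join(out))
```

Execution trace: 'F' (inner except TypeError) → 'J' (try body, no exception) → 'G' (after the try/except). Output: FJG

Answer: FJG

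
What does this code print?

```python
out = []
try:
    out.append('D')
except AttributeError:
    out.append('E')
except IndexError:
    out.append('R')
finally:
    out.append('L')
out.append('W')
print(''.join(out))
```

Execution trace: 'D' (try body, no exception) → 'L' (finally) → 'W' (after the try/except). Output: DLW

Answer: DLW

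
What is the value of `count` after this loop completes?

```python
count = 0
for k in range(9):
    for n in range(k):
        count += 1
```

Triangle number: 0+1+2+...+8
`count` takes the values: 0 → 1 → 2 → 3 → 4 → 5 → 6 → 7 → 8 → 9 → 10 → 11 → 12 → 13 → 14 → 15 → 16 → 17 → 18 → 19 → 20 → 21 → 22 → 23 → 24 → 25 → 26 → 27 → 28 → 29 → 30 → 31 → 32 → 33 → 34 → 35 → 36

Answer: 36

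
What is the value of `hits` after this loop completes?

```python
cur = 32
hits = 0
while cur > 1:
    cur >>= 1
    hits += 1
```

Count right shifts until 1
`hits` takes the values: 0 → 1 → 2 → 3 → 4 → 5

Answer: 5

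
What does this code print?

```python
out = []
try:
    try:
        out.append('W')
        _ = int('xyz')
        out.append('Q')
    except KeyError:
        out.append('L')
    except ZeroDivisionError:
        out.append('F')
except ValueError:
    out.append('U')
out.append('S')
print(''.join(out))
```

Execution trace: 'W' (inner try body) → 'U' (outer except ValueError) → 'S' (after the try/except). Output: WUS

Answer: WUS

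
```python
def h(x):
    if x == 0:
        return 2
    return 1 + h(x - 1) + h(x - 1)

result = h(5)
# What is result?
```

h(x) = 1 + 2·h(x-1), h(0)=2. Closed form: (2+1)·2^5 - 1 = 95.

Answer: 95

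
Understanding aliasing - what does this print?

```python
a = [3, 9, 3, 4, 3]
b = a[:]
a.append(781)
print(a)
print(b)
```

Key concept: slice [:] creates copy.
Step by step:
`a = [3, 9, 3, 4, 3]` → a = [3, 9, 3, 4, 3]
`b = a[:]` → b = [3, 9, 3, 4, 3]
`a.append(781)` → a = [3, 9, 3, 4, 3, 781]
`print(a)` → prints [3, 9, 3, 4, 3, 781]
`print(b)` → prints [3, 9, 3, 4, 3]

Answer:
[3, 9, 3, 4, 3, 781]
[3, 9, 3, 4, 3]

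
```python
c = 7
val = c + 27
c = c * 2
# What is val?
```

Trace:
`c = 7` → c = 7
`val = c + 27` → val = 34
`c = c * 2` → c = 14
So val = 34

Answer: 34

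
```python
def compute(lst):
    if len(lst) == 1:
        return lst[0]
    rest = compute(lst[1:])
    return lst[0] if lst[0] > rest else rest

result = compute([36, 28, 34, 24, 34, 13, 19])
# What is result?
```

Recursive max over [36, 28, 34, 24, 34, 13, 19] = 36

Answer: 36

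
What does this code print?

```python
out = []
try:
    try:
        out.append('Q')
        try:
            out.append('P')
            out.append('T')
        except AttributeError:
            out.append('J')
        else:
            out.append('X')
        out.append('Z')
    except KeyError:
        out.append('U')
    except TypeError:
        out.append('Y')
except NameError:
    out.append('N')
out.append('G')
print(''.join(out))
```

Execution trace: 'Q' (try body) → 'P' (inner try body) → 'T' (inner try body, no exception) → 'X' (inner else) → 'Z' (try body, no exception) → 'G' (after the try/except). Output: QPTXZG

Answer: QPTXZG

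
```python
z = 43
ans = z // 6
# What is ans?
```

Trace:
`z = 43` → z = 43
`ans = z // 6` → ans = 7
So ans = 7

Answer: 7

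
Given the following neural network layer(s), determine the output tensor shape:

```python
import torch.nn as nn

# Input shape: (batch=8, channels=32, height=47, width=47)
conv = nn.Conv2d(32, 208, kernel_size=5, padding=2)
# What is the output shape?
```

Input: (8, 32, 47, 47) -> Output: (8, 208, 47, 47)

Answer: (8, 208, 47, 47)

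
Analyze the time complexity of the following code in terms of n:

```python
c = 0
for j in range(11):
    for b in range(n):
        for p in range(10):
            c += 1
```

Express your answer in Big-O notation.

Each loop level contributes: 1 × n × 1. Multiplying the contributions gives O(n).

Answer: O(n)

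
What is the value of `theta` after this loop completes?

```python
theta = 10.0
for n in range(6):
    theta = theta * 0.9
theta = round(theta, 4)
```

Exponential decay: 10.0 * 0.9^6
`theta` takes the values: 10.0 → 9.0 → 8.1 → 7.29 → 6.561 → 5.9049 → 5.31441 → 5.3144

Answer: 5.3144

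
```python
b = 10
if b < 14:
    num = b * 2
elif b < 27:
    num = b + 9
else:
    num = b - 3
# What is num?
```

Trace:
`b = 10` → b = 10
`if b < 14: ...` → b < 14 is True → num = 20
So num = 20

Answer: 20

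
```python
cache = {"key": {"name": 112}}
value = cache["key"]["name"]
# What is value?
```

Trace:
`cache = {"key": {"name": 112}}` → cache = {'key': {'name': 112}}
`value = cache["key"]["name"]` → value = 112
So value = 112

Answer: 112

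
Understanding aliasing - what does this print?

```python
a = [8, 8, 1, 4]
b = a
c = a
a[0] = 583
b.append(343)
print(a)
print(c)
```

Key concept: multiple aliases.
Step by step:
`a = [8, 8, 1, 4]` → a = [8, 8, 1, 4]
`b = a` → b = [8, 8, 1, 4] (same object as a)
`c = a` → c = [8, 8, 1, 4] (same object as a, b)
`a[0] = 583` → a = [583, 8, 1, 4] (same object as b, c); b = [583, 8, 1, 4] (same object as a, c); c = [583, 8, 1, 4] (same object as a, b)
`b.append(343)` → a = [583, 8, 1, 4, 343] (same object as b, c); b = [583, 8, 1, 4, 343] (same object as a, c); c = [583, 8, 1, 4, 343] (same object as a, b)
`print(a)` → prints [583, 8, 1, 4, 343]
`print(c)` → prints [583, 8, 1, 4, 343]

Answer:
[583, 8, 1, 4, 343]
[583, 8, 1, 4, 343]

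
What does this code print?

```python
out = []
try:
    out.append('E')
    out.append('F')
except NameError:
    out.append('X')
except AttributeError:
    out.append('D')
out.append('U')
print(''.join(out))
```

Execution trace: 'E' (try body) → 'F' (try body, no exception) → 'U' (after the try/except). Output: EFU

Answer: EFU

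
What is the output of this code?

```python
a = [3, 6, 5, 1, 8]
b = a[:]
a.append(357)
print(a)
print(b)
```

Key concept: slice [:] creates copy.
Step by step:
`a = [3, 6, 5, 1, 8]` → a = [3, 6, 5, 1, 8]
`b = a[:]` → b = [3, 6, 5, 1, 8]
`a.append(357)` → a = [3, 6, 5, 1, 8, 357]
`print(a)` → prints [3, 6, 5, 1, 8, 357]
`print(b)` → prints [3, 6, 5, 1, 8]

Answer:
[3, 6, 5, 1, 8, 357]
[3, 6, 5, 1, 8]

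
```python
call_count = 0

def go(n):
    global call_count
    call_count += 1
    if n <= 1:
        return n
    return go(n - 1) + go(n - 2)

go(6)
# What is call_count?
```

Calls(n) = 1 + Calls(n-1) + Calls(n-2); Calls(0)=Calls(1)=1. For n=6 this gives 25.

Answer: 25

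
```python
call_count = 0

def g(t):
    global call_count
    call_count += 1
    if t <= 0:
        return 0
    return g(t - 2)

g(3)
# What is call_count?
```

Linear recursion stepping by 2: 3 calls from t=3 down to ≤0.

Answer: 3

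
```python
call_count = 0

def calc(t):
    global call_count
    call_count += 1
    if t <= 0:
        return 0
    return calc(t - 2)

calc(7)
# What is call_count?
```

Linear recursion stepping by 2: 5 calls from t=7 down to ≤0.

Answer: 5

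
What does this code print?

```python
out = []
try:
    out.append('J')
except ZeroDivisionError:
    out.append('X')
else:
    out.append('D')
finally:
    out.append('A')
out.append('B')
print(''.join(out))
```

Execution trace: 'J' (try body, no exception) → 'D' (else) → 'A' (finally) → 'B' (after the try/except). Output: JDAB

Answer: JDAB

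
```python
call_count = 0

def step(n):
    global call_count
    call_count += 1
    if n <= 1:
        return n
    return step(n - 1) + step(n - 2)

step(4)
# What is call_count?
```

Calls(n) = 1 + Calls(n-1) + Calls(n-2); Calls(0)=Calls(1)=1. For n=4 this gives 9.

Answer: 9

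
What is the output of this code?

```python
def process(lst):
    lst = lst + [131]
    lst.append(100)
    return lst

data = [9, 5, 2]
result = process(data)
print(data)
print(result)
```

Key concept: rebinding parameter vs mutation.
Step by step:
`data = [9, 5, 2]` → data = [9, 5, 2]
`result = process(data)` → result = [9, 5, 2, 131, 100]
`print(data)` → prints [9, 5, 2]
`print(result)` → prints [9, 5, 2, 131, 100]

Answer:
[9, 5, 2]
[9, 5, 2, 131, 100]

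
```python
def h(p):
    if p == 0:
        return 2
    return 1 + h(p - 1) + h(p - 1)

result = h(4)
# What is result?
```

h(p) = 1 + 2·h(p-1), h(0)=2. Closed form: (2+1)·2^4 - 1 = 47.

Answer: 47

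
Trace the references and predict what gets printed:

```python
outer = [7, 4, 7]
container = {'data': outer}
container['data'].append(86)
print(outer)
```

Key concept: dict holds reference to list.
Step by step:
`outer = [7, 4, 7]` → outer = [7, 4, 7]
`container = {'data': outer}` → container = {'data': [7, 4, 7]}
`container['data'].append(86)` → outer = [7, 4, 7, 86]; container = {'data': [7, 4, 7, 86]}
`print(outer)` → prints [7, 4, 7, 86]

Answer: [7, 4, 7, 86]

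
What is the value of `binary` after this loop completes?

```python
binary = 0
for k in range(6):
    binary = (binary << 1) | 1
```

Build 6 consecutive 1-bits: 0b111111
`binary` takes the values: 0 → 1 → 3 → 7 → 15 → 31 → 63

Answer: 63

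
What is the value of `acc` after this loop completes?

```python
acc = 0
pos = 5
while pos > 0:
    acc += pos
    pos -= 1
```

Sum 5 down to 1
`acc` takes the values: 0 → 5 → 9 → 12 → 14 → 15

Answer: 15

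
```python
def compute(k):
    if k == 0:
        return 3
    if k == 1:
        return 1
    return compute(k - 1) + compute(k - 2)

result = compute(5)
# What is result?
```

Build up from base cases: compute(0)=3, compute(1)=1, compute(2)=4, compute(3)=5, compute(4)=9, compute(5)=14

Answer: 14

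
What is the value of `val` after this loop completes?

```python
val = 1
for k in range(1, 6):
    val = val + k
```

Start at 1, add 1 through 5
`val` takes the values: 1 → 2 → 4 → 7 → 11 → 16

Answer: 16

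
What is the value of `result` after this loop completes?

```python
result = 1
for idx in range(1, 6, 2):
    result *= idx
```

Product of 1, 3, 5, ... up to 5
`result` takes the values: 1 → 3 → 15

Answer: 15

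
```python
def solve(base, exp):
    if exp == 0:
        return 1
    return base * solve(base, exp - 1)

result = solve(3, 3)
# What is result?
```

solve(3, 3) = 3 * 3 * 3 = 27

Answer: 27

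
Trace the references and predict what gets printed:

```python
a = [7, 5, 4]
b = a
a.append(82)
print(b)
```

Key concept: basic list aliasing.
Step by step:
`a = [7, 5, 4]` → a = [7, 5, 4]
`b = a` → b = [7, 5, 4] (same object as a)
`a.append(82)` → a = [7, 5, 4, 82] (same object as b); b = [7, 5, 4, 82] (same object as a)
`print(b)` → prints [7, 5, 4, 82]

Answer: [7, 5, 4, 82]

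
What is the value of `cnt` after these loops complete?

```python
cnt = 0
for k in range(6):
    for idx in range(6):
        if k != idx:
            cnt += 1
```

6² - 6 (exclude diagonal)
`cnt` takes the values: 0 → 1 → 2 → 3 → 4 → 5 → 6 → 7 → 8 → 9 → 10 → 11 → 12 → 13 → 14 → 15 → 16 → 17 → 18 → 19 → 20 → 21 → 22 → 23 → 24 → 25 → 26 → 27 → 28 → 29 → 30

Answer: 30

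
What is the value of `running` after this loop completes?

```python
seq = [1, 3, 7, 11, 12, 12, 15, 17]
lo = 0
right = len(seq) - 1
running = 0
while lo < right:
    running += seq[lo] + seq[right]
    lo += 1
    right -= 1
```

Sum of pairs from ends
`running` takes the values: 0 → 18 → 36 → 55 → 78

Answer: 78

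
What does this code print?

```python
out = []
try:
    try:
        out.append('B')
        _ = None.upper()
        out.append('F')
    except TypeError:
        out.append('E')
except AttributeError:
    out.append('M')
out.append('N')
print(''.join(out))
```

Execution trace: 'B' (try body) → 'M' (outer except AttributeError) → 'N' (after the try/except). Output: BMN

Answer: BMN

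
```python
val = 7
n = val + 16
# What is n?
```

Trace:
`val = 7` → val = 7
`n = val + 16` → n = 23
So n = 23

Answer: 23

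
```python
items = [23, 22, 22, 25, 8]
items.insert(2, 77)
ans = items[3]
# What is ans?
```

Trace:
`items = [23, 22, 22, 25, 8]` → items = [23, 22, 22, 25, 8]
`items.insert(2, 77)` → items = [23, 22, 77, 22, 25, 8]
`ans = items[3]` → ans = 22
So ans = 22

Answer: 22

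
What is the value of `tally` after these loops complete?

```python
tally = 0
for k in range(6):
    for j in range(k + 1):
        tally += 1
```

Triangle: 1 + 2 + ... + 6
`tally` takes the values: 0 → 1 → 2 → 3 → 4 → 5 → 6 → 7 → 8 → 9 → 10 → 11 → 12 → 13 → 14 → 15 → 16 → 17 → 18 → 19 → 20 → 21

Answer: 21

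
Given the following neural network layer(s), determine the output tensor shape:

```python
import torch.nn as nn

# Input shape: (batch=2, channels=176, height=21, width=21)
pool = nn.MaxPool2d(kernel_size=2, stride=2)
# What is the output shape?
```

Input: (2, 176, 21, 21) -> Output: (2, 176, 10, 10)

Answer: (2, 176, 10, 10)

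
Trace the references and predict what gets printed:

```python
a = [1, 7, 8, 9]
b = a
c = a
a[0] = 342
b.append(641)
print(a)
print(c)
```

Key concept: multiple aliases.
Step by step:
`a = [1, 7, 8, 9]` → a = [1, 7, 8, 9]
`b = a` → b = [1, 7, 8, 9] (same object as a)
`c = a` → c = [1, 7, 8, 9] (same object as a, b)
`a[0] = 342` → a = [342, 7, 8, 9] (same object as b, c); b = [342, 7, 8, 9] (same object as a, c); c = [342, 7, 8, 9] (same object as a, b)
`b.append(641)` → a = [342, 7, 8, 9, 641] (same object as b, c); b = [342, 7, 8, 9, 641] (same object as a, c); c = [342, 7, 8, 9, 641] (same object as a, b)
`print(a)` → prints [342, 7, 8, 9, 641]
`print(c)` → prints [342, 7, 8, 9, 641]

Answer:
[342, 7, 8, 9, 641]
[342, 7, 8, 9, 641]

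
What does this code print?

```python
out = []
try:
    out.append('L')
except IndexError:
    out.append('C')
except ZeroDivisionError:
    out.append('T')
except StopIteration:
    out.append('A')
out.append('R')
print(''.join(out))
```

Execution trace: 'L' (try body, no exception) → 'R' (after the try/except). Output: LR

Answer: LR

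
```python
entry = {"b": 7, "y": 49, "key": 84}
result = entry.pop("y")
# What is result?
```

Trace:
`entry = {"b": 7, "y": 49, "key": 84}` → entry = {'b': 7, 'y': 49, 'key': 84}
`result = entry.pop("y")` → entry = {'b': 7, 'key': 84}; result = 49
So result = 49

Answer: 49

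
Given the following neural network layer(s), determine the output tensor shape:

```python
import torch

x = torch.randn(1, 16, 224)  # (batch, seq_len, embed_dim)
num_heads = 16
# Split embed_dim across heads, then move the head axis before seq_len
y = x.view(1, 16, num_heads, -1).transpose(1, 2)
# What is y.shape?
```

Input: (1, 16, 224) -> head_dim = 224 // 16 = 14; after view: (1, 16, 16, 14) -> after transpose(1, 2): (1, 16, 16, 14) -> Output: (1, 16, 16, 14)

Answer: (1, 16, 16, 14)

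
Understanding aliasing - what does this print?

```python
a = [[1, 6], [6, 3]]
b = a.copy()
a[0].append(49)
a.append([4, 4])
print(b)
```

Key concept: shallow copy with nested lists.
Step by step:
`a = [[1, 6], [6, 3]]` → a = [[1, 6], [6, 3]]
`b = a.copy()` → b = [[1, 6], [6, 3]]
`a[0].append(49)` → a = [[1, 6, 49], [6, 3]]; b = [[1, 6, 49], [6, 3]]
`a.append([4, 4])` → a = [[1, 6, 49], [6, 3], [4, 4]]
`print(b)` → prints [[1, 6, 49], [6, 3]]

Answer: [[1, 6, 49], [6, 3]]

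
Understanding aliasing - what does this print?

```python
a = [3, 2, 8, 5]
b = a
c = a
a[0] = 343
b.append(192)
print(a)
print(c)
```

Key concept: multiple aliases.
Step by step:
`a = [3, 2, 8, 5]` → a = [3, 2, 8, 5]
`b = a` → b = [3, 2, 8, 5] (same object as a)
`c = a` → c = [3, 2, 8, 5] (same object as a, b)
`a[0] = 343` → a = [343, 2, 8, 5] (same object as b, c); b = [343, 2, 8, 5] (same object as a, c); c = [343, 2, 8, 5] (same object as a, b)
`b.append(192)` → a = [343, 2, 8, 5, 192] (same object as b, c); b = [343, 2, 8, 5, 192] (same object as a, c); c = [343, 2, 8, 5, 192] (same object as a, b)
`print(a)` → prints [343, 2, 8, 5, 192]
`print(c)` → prints [343, 2, 8, 5, 192]

Answer:
[343, 2, 8, 5, 192]
[343, 2, 8, 5, 192]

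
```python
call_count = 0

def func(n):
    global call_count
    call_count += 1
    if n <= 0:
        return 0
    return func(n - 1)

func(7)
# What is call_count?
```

Linear recursion stepping by 1: 8 calls from n=7 down to ≤0.

Answer: 8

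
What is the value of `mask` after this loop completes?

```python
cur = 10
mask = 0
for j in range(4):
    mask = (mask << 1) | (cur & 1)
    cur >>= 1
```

Reverse lowest 4 bits of 10
`mask` takes the values: 0 → 1 → 2 → 5

Answer: 5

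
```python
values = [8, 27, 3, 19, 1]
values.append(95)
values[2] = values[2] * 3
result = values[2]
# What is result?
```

Trace:
`values = [8, 27, 3, 19, 1]` → values = [8, 27, 3, 19, 1]
`values.append(95)` → values = [8, 27, 3, 19, 1, 95]
`values[2] = values[2] * 3` → values = [8, 27, 9, 19, 1, 95]
`result = values[2]` → result = 9
So result = 9

Answer: 9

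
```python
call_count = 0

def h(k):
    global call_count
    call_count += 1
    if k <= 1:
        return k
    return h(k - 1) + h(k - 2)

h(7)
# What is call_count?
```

Calls(k) = 1 + Calls(k-1) + Calls(k-2); Calls(0)=Calls(1)=1. For k=7 this gives 41.

Answer: 41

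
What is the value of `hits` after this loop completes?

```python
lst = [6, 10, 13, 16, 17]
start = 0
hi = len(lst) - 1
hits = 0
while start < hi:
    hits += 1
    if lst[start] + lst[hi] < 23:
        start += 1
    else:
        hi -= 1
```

Steps to find pair summing to 23
`hits` takes the values: 0 → 1 → 2 → 3 → 4

Answer: 4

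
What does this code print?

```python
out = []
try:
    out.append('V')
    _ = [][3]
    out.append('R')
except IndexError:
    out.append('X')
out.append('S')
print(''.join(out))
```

Execution trace: 'V' (try body) → 'X' (except IndexError) → 'S' (after the try/except). Output: VXS

Answer: VXS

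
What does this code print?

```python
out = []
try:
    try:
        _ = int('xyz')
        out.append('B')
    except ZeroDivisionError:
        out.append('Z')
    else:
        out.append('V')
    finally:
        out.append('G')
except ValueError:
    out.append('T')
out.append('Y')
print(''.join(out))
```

Execution trace: 'G' (finally) → 'T' (outer except ValueError) → 'Y' (after the try/except). Output: GTY

Answer: GTY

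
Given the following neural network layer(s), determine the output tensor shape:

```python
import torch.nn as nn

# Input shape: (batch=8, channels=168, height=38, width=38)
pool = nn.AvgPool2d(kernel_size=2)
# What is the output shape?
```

Input: (8, 168, 38, 38) -> Output: (8, 168, 19, 19)

Answer: (8, 168, 19, 19)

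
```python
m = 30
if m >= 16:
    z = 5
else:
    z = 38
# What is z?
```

Trace:
`m = 30` → m = 30
`if m >= 16: ...` → m >= 16 is True → z = 5
So z = 5

Answer: 5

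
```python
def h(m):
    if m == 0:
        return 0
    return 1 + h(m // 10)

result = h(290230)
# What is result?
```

Count of digits of 290230: 6

Answer: 6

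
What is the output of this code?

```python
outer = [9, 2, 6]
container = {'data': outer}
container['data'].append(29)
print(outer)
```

Key concept: dict holds reference to list.
Step by step:
`outer = [9, 2, 6]` → outer = [9, 2, 6]
`container = {'data': outer}` → container = {'data': [9, 2, 6]}
`container['data'].append(29)` → outer = [9, 2, 6, 29]; container = {'data': [9, 2, 6, 29]}
`print(outer)` → prints [9, 2, 6, 29]

Answer: [9, 2, 6, 29]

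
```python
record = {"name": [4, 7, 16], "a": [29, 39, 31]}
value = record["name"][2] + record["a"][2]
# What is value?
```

Trace:
`record = {"name": [4, 7, 16], "a": [29, 39, 31]}` → record = {'name': [4, 7, 16], 'a': [29, 39, 31]}
`value = record["name"][2] + record["a"][2]` → value = 47
So value = 47

Answer: 47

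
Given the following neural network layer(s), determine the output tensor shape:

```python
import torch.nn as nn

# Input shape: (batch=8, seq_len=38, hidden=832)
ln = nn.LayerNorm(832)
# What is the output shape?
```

Input: (8, 38, 832) -> Output: (8, 38, 832)

Answer: (8, 38, 832)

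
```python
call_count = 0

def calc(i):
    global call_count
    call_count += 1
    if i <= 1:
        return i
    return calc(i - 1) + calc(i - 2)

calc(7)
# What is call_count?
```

Calls(i) = 1 + Calls(i-1) + Calls(i-2); Calls(0)=Calls(1)=1. For i=7 this gives 41.

Answer: 41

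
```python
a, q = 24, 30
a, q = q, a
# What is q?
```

Trace:
`a, q = 24, 30` → a = 24; q = 30
`a, q = q, a` → a = 30; q = 24
So q = 24

Answer: 24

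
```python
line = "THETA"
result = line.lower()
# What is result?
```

Trace:
`line = "THETA"` → line = 'THETA'
`result = line.lower()` → result = 'theta'
So result = 'theta'

Answer: 'theta'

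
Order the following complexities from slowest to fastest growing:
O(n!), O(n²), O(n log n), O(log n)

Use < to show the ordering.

Ordered by growth rate: O(log n) < O(n log n) < O(n²) < O(n!)

Answer: O(log n) < O(n log n) < O(n²) < O(n!)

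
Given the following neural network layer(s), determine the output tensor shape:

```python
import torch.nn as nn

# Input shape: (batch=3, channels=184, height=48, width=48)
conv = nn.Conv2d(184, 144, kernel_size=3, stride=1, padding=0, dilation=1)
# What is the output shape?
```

Input: (3, 184, 48, 48) -> Output: (3, 144, 46, 46)

Answer: (3, 144, 46, 46)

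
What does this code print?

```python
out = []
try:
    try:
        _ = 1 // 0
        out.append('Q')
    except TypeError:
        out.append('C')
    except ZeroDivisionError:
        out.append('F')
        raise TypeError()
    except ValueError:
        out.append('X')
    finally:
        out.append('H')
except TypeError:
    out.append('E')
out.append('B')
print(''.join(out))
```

Execution trace: 'F' (inner except ZeroDivisionError) → 'H' (inner finally) → 'E' (outer except TypeError) → 'B' (after the try/except). Output: FHEB

Answer: FHEB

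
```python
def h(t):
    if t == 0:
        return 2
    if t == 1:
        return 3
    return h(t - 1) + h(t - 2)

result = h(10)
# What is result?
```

Build up from base cases: h(0)=2, h(1)=3, h(2)=5, h(3)=8, h(4)=13, h(5)=21, h(6)=34, ..., h(10)=233

Answer: 233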